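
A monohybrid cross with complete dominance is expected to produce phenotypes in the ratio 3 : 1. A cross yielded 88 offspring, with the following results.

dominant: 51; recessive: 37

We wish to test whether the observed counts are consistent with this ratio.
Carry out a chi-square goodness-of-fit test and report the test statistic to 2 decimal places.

13.64

Ratio total = 4. Expected counts: 88×3/4 = 66, 88×1/4 = 22.
dominant: (51 − 66)²/66 = 225/66 = 3.409
recessive: (37 − 22)²/22 = 225/22 = 10.227
Sum = 13.64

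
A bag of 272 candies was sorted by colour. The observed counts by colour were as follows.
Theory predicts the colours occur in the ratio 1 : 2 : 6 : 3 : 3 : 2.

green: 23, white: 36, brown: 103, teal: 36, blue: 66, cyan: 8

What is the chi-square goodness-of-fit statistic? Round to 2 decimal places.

Ratio total = 17. Expected counts: 272×1/17 = 16, 272×2/17 = 32, 272×6/17 = 96, 272×3/17 = 48, 272×3/17 = 48, 272×2/17 = 32.
χ² = (23−16)²/16 + (36−32)²/32 + (103−96)²/96 + (36−48)²/48 + (66−48)²/48 + (8−32)²/32
   = 3.063 + 0.500 + 0.510 + 3.000 + 6.750 + 18.000
Sum = 31.82

31.82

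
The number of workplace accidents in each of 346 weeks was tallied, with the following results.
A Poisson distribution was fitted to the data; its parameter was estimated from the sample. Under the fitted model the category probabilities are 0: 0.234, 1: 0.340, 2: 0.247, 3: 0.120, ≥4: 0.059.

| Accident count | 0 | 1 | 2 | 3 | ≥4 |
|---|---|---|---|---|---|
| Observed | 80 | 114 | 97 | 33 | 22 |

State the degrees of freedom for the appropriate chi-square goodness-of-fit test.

3

There are k = 5 categories and 1 parameter estimated from the data, so df = 5 − 1 − 1 = 3.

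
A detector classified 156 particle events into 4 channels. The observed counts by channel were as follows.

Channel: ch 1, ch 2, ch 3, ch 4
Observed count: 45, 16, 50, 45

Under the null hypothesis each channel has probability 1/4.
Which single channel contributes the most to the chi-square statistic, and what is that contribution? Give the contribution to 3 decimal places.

ch 2, 13.564

Expected count for each of the 4 categories: 156/4 = 39.
ch 1: (45 − 39)²/39 = 36/39 = 0.9231
ch 2: (16 − 39)²/39 = 529/39 = 13.5641
ch 3: (50 − 39)²/39 = 121/39 = 3.1026
ch 4: (45 − 39)²/39 = 36/39 = 0.9231
The largest term is for ch 2: 13.564.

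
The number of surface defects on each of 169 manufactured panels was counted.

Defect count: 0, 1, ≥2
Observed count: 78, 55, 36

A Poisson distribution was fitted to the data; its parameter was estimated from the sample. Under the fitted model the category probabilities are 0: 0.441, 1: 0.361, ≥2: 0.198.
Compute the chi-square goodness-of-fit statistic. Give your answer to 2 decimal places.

Expected counts E_i = n·p_i: 169×0.441 = 74.529, 169×0.361 = 61.009, 169×0.198 = 33.462.
0: (78 − 74.529)²/74.529 = 12.047841/74.529 = 0.162
1: (55 − 61.009)²/61.009 = 36.108081/61.009 = 0.592
≥2: (36 − 33.462)²/33.462 = 6.441444/33.462 = 0.193
Sum = 0.95

0.95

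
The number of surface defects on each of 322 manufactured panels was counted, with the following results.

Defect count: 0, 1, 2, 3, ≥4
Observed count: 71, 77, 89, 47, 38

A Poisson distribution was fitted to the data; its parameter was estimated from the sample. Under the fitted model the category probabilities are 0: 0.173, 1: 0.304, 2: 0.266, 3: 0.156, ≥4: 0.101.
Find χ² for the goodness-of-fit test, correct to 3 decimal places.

9.918

Expected counts E_i = n·p_i: 322×0.173 = 55.706, 322×0.304 = 97.888, 322×0.266 = 85.652, 322×0.156 = 50.232, 322×0.101 = 32.522.
0: (71 − 55.706)²/55.706 = 233.906436/55.706 = 4.1989
1: (77 − 97.888)²/97.888 = 436.308544/97.888 = 4.4572
2: (89 − 85.652)²/85.652 = 11.209104/85.652 = 0.1309
3: (47 − 50.232)²/50.232 = 10.445824/50.232 = 0.2080
≥4: (38 − 32.522)²/32.522 = 30.008484/32.522 = 0.9227
Sum = 9.918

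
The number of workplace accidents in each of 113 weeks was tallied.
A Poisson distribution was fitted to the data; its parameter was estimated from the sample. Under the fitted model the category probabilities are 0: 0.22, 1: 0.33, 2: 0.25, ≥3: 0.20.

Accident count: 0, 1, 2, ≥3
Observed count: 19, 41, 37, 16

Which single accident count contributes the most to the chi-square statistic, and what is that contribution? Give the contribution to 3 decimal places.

Expected counts E_i = n·p_i: 113×0.22 = 24.86, 113×0.33 = 37.29, 113×0.25 = 28.25, 113×0.20 = 22.6.
cat         O        E   (O−E)²/E
0          19    24.86     1.3813
1          41    37.29     0.3691
2          37    28.25     2.7102
≥3         16     22.6     1.9274
The largest term is for 2: 2.710.

2, 2.710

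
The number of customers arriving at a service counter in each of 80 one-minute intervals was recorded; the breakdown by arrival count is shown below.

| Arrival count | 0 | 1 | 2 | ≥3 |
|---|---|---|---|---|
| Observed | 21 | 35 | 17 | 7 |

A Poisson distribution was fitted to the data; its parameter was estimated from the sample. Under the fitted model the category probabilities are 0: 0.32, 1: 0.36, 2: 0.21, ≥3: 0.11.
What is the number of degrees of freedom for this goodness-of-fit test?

There are k = 4 categories and 1 parameter estimated from the data, so df = 4 − 1 − 1 = 2.

2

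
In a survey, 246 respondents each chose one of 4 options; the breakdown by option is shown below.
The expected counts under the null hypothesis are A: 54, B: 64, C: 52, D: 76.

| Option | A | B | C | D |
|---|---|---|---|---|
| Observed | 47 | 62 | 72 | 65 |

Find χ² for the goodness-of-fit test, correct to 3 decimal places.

χ² = (47−54)²/54 + (62−64)²/64 + (72−52)²/52 + (65−76)²/76
   = 0.9074 + 0.0625 + 7.6923 + 1.5921
Sum = 10.254

10.254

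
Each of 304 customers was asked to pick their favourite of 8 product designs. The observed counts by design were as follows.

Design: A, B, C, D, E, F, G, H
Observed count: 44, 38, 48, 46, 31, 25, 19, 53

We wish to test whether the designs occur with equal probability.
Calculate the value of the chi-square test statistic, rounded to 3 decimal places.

Expected count for each of the 8 categories: 304/8 = 38.
A: (44 − 38)²/38 = 36/38 = 0.9474
B: (38 − 38)²/38 = 0/38 = 0.0000
C: (48 − 38)²/38 = 100/38 = 2.6316
D: (46 − 38)²/38 = 64/38 = 1.6842
E: (31 − 38)²/38 = 49/38 = 1.2895
F: (25 − 38)²/38 = 169/38 = 4.4474
G: (19 − 38)²/38 = 361/38 = 9.5000
H: (53 − 38)²/38 = 225/38 = 5.9211
Sum = 26.421

26.421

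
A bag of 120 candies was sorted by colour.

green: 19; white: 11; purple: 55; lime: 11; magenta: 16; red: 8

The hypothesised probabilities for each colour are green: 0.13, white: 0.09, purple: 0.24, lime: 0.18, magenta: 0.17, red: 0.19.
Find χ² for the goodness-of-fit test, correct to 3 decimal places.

Expected counts E_i = n·p_i: 120×0.13 = 15.6, 120×0.09 = 10.8, 120×0.24 = 28.8, 120×0.18 = 21.6, 120×0.17 = 20.4, 120×0.19 = 22.8.
green: (19 − 15.6)²/15.6 = 11.56/15.6 = 0.7410
white: (11 − 10.8)²/10.8 = 0.04/10.8 = 0.0037
purple: (55 − 28.8)²/28.8 = 686.44/28.8 = 23.8347
lime: (11 − 21.6)²/21.6 = 112.36/21.6 = 5.2019
magenta: (16 − 20.4)²/20.4 = 19.36/20.4 = 0.9490
red: (8 − 22.8)²/22.8 = 219.04/22.8 = 9.6070
Sum = 40.337

40.337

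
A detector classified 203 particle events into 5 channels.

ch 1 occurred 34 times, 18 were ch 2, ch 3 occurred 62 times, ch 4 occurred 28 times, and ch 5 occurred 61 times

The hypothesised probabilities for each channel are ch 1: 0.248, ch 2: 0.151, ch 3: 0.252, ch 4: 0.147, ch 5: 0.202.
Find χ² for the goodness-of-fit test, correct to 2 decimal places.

Expected counts E_i = n·p_i: 203×0.248 = 50.344, 203×0.151 = 30.653, 203×0.252 = 51.156, 203×0.147 = 29.841, 203×0.202 = 41.006.
cat         O        E   (O−E)²/E
ch 1       34   50.344      5.306
ch 2       18   30.653      5.223
ch 3       62   51.156      2.299
ch 4       28   29.841      0.114
ch 5       61   41.006      9.749
Sum = 22.69

22.69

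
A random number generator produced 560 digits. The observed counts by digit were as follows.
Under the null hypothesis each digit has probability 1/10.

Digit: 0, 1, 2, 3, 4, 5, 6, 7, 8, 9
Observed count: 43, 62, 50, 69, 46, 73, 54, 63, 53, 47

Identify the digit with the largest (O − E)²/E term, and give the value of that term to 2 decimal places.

Expected count for each of the 10 categories: 560/10 = 56.
0: (43 − 56)²/56 = 169/56 = 3.018
1: (62 − 56)²/56 = 36/56 = 0.643
2: (50 − 56)²/56 = 36/56 = 0.643
3: (69 − 56)²/56 = 169/56 = 3.018
4: (46 − 56)²/56 = 100/56 = 1.786
5: (73 − 56)²/56 = 289/56 = 5.161
6: (54 − 56)²/56 = 4/56 = 0.071
7: (63 − 56)²/56 = 49/56 = 0.875
8: (53 − 56)²/56 = 9/56 = 0.161
9: (47 − 56)²/56 = 81/56 = 1.446
The largest term is for 5: 5.16.

5, 5.16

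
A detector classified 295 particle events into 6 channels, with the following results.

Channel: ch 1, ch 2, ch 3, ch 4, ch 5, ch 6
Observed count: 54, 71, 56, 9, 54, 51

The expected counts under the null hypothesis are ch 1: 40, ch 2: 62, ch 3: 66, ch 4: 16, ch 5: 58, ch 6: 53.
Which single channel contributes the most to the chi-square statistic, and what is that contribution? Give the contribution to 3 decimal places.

ch 1, 4.900

cat         O        E   (O−E)²/E
ch 1       54       40     4.9000
ch 2       71       62     1.3065
ch 3       56       66     1.5152
ch 4        9       16     3.0625
ch 5       54       58     0.2759
ch 6       51       53     0.0755
The largest term is for ch 1: 4.900.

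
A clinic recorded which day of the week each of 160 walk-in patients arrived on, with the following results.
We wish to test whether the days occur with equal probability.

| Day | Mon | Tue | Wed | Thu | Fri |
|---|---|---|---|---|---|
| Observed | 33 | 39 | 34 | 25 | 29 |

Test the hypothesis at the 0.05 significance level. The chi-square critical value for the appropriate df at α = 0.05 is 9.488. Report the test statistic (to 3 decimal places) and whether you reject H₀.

Expected count for each of the 5 categories: 160/5 = 32.
χ² = (33−32)²/32 + (39−32)²/32 + (34−32)²/32 + (25−32)²/32 + (29−32)²/32
   = 0.0313 + 1.5313 + 0.1250 + 1.5313 + 0.2813
Sum = 3.500
df = 4. Since 3.500 < 9.488, we do not reject H₀.

3.500; do not reject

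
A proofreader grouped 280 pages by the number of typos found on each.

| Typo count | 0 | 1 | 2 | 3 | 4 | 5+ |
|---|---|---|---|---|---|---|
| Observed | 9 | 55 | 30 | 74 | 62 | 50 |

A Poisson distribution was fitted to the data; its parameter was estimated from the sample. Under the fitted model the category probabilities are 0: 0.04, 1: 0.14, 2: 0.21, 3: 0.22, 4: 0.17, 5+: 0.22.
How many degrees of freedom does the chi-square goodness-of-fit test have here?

There are k = 6 categories and 1 parameter estimated from the data, so df = 6 − 1 − 1 = 4.

4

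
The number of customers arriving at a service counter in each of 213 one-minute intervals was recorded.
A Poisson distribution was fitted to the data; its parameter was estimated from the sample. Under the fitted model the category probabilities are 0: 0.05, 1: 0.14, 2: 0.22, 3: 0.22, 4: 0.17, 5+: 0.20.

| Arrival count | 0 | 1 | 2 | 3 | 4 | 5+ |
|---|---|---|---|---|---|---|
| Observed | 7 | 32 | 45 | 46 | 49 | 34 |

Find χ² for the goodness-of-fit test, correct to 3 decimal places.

Expected counts E_i = n·p_i: 213×0.05 = 10.65, 213×0.14 = 29.82, 213×0.22 = 46.86, 213×0.22 = 46.86, 213×0.17 = 36.21, 213×0.20 = 42.6.
0: (7 − 10.65)²/10.65 = 13.3225/10.65 = 1.2509
1: (32 − 29.82)²/29.82 = 4.7524/29.82 = 0.1594
2: (45 − 46.86)²/46.86 = 3.4596/46.86 = 0.0738
3: (46 − 46.86)²/46.86 = 0.7396/46.86 = 0.0158
4: (49 − 36.21)²/36.21 = 163.5841/36.21 = 4.5176
5+: (34 − 42.6)²/42.6 = 73.96/42.6 = 1.7362
Sum = 7.754

7.754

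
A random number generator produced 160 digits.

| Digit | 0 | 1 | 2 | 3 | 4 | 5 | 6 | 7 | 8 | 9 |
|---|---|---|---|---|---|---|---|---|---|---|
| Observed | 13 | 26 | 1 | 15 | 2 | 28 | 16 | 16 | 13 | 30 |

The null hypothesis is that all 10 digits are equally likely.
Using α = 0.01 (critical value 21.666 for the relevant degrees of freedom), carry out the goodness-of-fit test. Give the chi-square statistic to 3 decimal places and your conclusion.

55.000; reject

Under H₀ each category has probability 1/10, so each expected count is 160/10 = 16.
0: (13 − 16)²/16 = 9/16 = 0.5625
1: (26 − 16)²/16 = 100/16 = 6.2500
2: (1 − 16)²/16 = 225/16 = 14.0625
3: (15 − 16)²/16 = 1/16 = 0.0625
4: (2 − 16)²/16 = 196/16 = 12.2500
5: (28 − 16)²/16 = 144/16 = 9.0000
6: (16 − 16)²/16 = 0/16 = 0.0000
7: (16 − 16)²/16 = 0/16 = 0.0000
8: (13 − 16)²/16 = 9/16 = 0.5625
9: (30 − 16)²/16 = 196/16 = 12.2500
Sum = 55.000
df = 9. Since 55.000 > 21.666, we reject H₀.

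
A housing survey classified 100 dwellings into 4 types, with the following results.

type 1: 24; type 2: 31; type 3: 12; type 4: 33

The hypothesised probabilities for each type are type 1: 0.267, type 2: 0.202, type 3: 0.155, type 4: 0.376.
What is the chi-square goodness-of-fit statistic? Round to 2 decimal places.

Expected counts E_i = n·p_i: 100×0.267 = 26.7, 100×0.202 = 20.2, 100×0.155 = 15.5, 100×0.376 = 37.6.
type 1: (24 − 26.7)²/26.7 = 7.29/26.7 = 0.273
type 2: (31 − 20.2)²/20.2 = 116.64/20.2 = 5.774
type 3: (12 − 15.5)²/15.5 = 12.25/15.5 = 0.790
type 4: (33 − 37.6)²/37.6 = 21.16/37.6 = 0.563
Sum = 7.40

7.40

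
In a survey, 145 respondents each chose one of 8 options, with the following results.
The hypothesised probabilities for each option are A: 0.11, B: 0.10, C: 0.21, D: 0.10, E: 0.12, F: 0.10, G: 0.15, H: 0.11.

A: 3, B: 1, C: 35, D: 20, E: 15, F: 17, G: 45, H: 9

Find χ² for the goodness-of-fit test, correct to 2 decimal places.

54.49

Expected counts E_i = n·p_i: 145×0.11 = 15.95, 145×0.10 = 14.5, 145×0.21 = 30.45, 145×0.10 = 14.5, 145×0.12 = 17.4, 145×0.10 = 14.5, 145×0.15 = 21.75, 145×0.11 = 15.95.
cat         O        E   (O−E)²/E
A           3    15.95     10.514
B           1     14.5     12.569
C          35    30.45      0.680
D          20     14.5      2.086
E          15     17.4      0.331
F          17     14.5      0.431
G          45    21.75     24.853
H           9    15.95      3.028
Sum = 54.49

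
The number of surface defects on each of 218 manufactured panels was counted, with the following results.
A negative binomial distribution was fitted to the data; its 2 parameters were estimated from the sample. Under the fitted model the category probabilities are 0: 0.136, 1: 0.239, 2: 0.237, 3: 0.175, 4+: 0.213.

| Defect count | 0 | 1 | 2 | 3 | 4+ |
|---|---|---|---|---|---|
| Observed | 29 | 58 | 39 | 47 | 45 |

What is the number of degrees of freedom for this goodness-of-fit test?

2

There are k = 5 categories and 2 parameters estimated from the data, so df = 5 − 1 − 2 = 2.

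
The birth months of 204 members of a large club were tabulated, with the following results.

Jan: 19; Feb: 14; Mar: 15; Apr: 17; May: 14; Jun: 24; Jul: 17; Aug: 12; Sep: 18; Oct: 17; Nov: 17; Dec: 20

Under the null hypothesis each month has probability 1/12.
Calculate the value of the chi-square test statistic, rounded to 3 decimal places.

Expected count for each of the 12 categories: 204/12 = 17.
χ² = (19−17)²/17 + (14−17)²/17 + (15−17)²/17 + (17−17)²/17 + (14−17)²/17 + (24−17)²/17 + (17−17)²/17 + (12−17)²/17 + (18−17)²/17 + (17−17)²/17 + (17−17)²/17 + (20−17)²/17
   = 0.2353 + 0.5294 + 0.2353 + 0.0000 + 0.5294 + 2.8824 + 0.0000 + 1.4706 + 0.0588 + 0.0000 + 0.0000 + 0.5294
Sum = 6.471

6.471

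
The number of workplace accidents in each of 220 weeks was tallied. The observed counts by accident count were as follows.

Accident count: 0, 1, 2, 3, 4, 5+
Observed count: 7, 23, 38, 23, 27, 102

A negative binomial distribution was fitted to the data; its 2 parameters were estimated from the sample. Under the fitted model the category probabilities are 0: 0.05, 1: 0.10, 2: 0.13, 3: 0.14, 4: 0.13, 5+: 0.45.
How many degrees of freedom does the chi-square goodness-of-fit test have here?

3

There are k = 6 categories and 2 parameters estimated from the data, so df = 6 − 1 − 2 = 3.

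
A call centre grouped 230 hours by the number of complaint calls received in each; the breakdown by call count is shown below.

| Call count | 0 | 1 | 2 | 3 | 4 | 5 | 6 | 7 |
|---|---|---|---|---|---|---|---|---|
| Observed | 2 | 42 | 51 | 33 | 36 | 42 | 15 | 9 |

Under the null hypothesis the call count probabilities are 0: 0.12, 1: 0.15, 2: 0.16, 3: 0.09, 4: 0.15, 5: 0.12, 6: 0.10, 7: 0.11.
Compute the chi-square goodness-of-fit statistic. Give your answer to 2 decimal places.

Expected counts E_i = n·p_i: 230×0.12 = 27.6, 230×0.15 = 34.5, 230×0.16 = 36.8, 230×0.09 = 20.7, 230×0.15 = 34.5, 230×0.12 = 27.6, 230×0.10 = 23, 230×0.11 = 25.3.
cat         O        E   (O−E)²/E
0           2     27.6     23.745
1          42     34.5      1.630
2          51     36.8      5.479
3          33     20.7      7.309
4          36     34.5      0.065
5          42     27.6      7.513
6          15       23      2.783
7           9     25.3     10.502
Sum = 59.03

59.03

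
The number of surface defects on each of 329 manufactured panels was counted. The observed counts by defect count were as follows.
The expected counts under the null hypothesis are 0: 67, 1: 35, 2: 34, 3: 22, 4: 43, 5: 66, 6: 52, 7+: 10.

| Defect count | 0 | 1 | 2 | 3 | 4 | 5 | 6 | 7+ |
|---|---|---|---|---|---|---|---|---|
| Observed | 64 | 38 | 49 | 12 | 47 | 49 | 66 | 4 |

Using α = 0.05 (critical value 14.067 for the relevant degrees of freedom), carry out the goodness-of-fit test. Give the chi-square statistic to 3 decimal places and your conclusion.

χ² = (64−67)²/67 + (38−35)²/35 + (49−34)²/34 + (12−22)²/22 + (47−43)²/43 + (49−66)²/66 + (66−52)²/52 + (4−10)²/10
   = 0.1343 + 0.2571 + 6.6176 + 4.5455 + 0.3721 + 4.3788 + 3.7692 + 3.6000
Sum = 23.675
df = 7. Since 23.675 > 14.067, we reject H₀.

23.675; reject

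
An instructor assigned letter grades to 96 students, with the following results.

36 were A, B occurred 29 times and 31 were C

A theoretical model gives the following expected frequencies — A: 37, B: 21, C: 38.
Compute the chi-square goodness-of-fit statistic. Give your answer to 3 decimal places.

4.364

A: (36 − 37)²/37 = 1/37 = 0.0270
B: (29 − 21)²/21 = 64/21 = 3.0476
C: (31 − 38)²/38 = 49/38 = 1.2895
Sum = 4.364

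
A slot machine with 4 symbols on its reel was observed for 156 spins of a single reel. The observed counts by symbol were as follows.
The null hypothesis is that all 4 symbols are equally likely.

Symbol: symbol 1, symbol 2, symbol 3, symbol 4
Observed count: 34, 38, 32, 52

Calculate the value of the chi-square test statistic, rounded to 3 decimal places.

Under H₀ each category has probability 1/4, so each expected count is 156/4 = 39.
cat           O        E   (O−E)²/E
symbol 1     34       39     0.6410
symbol 2     38       39     0.0256
symbol 3     32       39     1.2564
symbol 4     52       39     4.3333
Sum = 6.256

6.256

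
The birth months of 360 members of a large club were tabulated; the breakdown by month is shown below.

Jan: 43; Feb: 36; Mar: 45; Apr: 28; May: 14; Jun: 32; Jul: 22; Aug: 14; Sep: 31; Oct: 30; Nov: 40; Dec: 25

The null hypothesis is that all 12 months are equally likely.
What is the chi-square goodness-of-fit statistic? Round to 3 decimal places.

38.000

Expected count for each of the 12 categories: 360/12 = 30.
cat         O        E   (O−E)²/E
Jan        43       30     5.6333
Feb        36       30     1.2000
Mar        45       30     7.5000
Apr        28       30     0.1333
May        14       30     8.5333
Jun        32       30     0.1333
Jul        22       30     2.1333
Aug        14       30     8.5333
Sep        31       30     0.0333
Oct        30       30     0.0000
Nov        40       30     3.3333
Dec        25       30     0.8333
Sum = 38.000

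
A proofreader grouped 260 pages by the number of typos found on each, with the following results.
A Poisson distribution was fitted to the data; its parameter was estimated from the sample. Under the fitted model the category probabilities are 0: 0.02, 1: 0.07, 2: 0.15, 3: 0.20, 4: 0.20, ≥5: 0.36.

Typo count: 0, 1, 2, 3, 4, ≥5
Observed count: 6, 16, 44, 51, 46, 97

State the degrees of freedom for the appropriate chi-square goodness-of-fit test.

There are k = 6 categories and 1 parameter estimated from the data, so df = 6 − 1 − 1 = 4.

4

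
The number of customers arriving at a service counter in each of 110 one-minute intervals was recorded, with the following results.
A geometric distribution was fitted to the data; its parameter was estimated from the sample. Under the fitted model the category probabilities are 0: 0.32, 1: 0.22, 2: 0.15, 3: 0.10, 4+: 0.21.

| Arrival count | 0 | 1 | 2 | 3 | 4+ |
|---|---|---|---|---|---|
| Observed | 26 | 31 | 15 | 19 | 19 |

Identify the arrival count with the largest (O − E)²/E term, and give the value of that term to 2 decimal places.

Expected counts E_i = n·p_i: 110×0.32 = 35.2, 110×0.22 = 24.2, 110×0.15 = 16.5, 110×0.10 = 11, 110×0.21 = 23.1.
cat         O        E   (O−E)²/E
0          26     35.2      2.405
1          31     24.2      1.911
2          15     16.5      0.136
3          19       11      5.818
4+         19     23.1      0.728
The largest term is for 3: 5.82.

3, 5.82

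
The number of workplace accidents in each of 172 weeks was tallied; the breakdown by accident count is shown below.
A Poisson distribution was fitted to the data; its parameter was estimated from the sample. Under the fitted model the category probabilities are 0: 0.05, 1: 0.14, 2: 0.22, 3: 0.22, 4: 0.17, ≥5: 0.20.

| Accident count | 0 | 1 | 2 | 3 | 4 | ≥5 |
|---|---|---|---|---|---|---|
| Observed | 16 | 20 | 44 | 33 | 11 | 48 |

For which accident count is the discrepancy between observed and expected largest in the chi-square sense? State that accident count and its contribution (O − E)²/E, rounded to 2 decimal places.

4, 11.38

Expected counts E_i = n·p_i: 172×0.05 = 8.6, 172×0.14 = 24.08, 172×0.22 = 37.84, 172×0.22 = 37.84, 172×0.17 = 29.24, 172×0.20 = 34.4.
χ² = (16−8.6)²/8.6 + (20−24.08)²/24.08 + (44−37.84)²/37.84 + (33−37.84)²/37.84 + (11−29.24)²/29.24 + (48−34.4)²/34.4
   = 6.367 + 0.691 + 1.003 + 0.619 + 11.378 + 5.377
The largest term is for 4: 11.38.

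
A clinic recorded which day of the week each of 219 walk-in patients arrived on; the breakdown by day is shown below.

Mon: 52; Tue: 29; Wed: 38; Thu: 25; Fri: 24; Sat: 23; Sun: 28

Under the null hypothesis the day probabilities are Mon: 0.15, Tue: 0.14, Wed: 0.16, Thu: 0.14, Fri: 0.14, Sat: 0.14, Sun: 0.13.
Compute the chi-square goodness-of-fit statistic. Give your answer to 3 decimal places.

15.917

Expected counts E_i = n·p_i: 219×0.15 = 32.85, 219×0.14 = 30.66, 219×0.16 = 35.04, 219×0.14 = 30.66, 219×0.14 = 30.66, 219×0.14 = 30.66, 219×0.13 = 28.47.
χ² = (52−32.85)²/32.85 + (29−30.66)²/30.66 + (38−35.04)²/35.04 + (25−30.66)²/30.66 + (24−30.66)²/30.66 + (23−30.66)²/30.66 + (28−28.47)²/28.47
   = 11.1635 + 0.0899 + 0.2500 + 1.0449 + 1.4467 + 1.9138 + 0.0078
Sum = 15.917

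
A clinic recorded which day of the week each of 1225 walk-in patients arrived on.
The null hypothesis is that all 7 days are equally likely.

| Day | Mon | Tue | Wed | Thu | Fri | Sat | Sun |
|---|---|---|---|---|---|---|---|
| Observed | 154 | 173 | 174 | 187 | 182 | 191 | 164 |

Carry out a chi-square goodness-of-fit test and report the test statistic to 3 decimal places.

5.806

Under H₀ each category has probability 1/7, so each expected count is 1225/7 = 175.
cat         O        E   (O−E)²/E
Mon       154      175     2.5200
Tue       173      175     0.0229
Wed       174      175     0.0057
Thu       187      175     0.8229
Fri       182      175     0.2800
Sat       191      175     1.4629
Sun       164      175     0.6914
Sum = 5.806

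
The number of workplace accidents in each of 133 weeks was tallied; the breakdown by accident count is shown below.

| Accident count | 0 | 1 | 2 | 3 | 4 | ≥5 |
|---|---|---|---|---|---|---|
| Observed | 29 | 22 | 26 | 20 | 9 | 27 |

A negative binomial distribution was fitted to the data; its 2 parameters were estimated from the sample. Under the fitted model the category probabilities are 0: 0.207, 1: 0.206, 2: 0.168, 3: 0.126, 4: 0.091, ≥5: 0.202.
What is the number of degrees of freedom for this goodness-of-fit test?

3

There are k = 6 categories and 2 parameters estimated from the data, so df = 6 − 1 − 2 = 3.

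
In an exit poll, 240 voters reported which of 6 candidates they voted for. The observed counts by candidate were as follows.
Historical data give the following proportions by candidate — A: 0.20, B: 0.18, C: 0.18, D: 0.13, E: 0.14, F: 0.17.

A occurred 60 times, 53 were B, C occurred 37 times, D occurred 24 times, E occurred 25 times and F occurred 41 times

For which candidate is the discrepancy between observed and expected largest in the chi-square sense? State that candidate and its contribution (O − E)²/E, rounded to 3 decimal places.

Expected counts E_i = n·p_i: 240×0.20 = 48, 240×0.18 = 43.2, 240×0.18 = 43.2, 240×0.13 = 31.2, 240×0.14 = 33.6, 240×0.17 = 40.8.
cat         O        E   (O−E)²/E
A          60       48     3.0000
B          53     43.2     2.2231
C          37     43.2     0.8898
D          24     31.2     1.6615
E          25     33.6     2.2012
F          41     40.8     0.0010
The largest term is for A: 3.000.

A, 3.000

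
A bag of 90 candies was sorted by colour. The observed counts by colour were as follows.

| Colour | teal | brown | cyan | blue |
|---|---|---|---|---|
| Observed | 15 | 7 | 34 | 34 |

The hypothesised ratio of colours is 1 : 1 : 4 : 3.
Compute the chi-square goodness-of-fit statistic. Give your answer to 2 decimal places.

4.83

Ratio total = 9. Expected counts: 90×1/9 = 10, 90×1/9 = 10, 90×4/9 = 40, 90×3/9 = 30.
χ² = (15−10)²/10 + (7−10)²/10 + (34−40)²/40 + (34−30)²/30
   = 2.500 + 0.900 + 0.900 + 0.533
Sum = 4.83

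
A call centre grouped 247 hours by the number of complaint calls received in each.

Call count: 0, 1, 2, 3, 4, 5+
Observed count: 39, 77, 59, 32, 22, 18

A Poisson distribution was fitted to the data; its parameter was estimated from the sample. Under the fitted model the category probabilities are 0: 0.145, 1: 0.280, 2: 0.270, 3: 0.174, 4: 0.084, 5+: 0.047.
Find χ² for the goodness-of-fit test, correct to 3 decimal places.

8.457

Expected counts E_i = n·p_i: 247×0.145 = 35.815, 247×0.280 = 69.16, 247×0.270 = 66.69, 247×0.174 = 42.978, 247×0.084 = 20.748, 247×0.047 = 11.609.
cat         O        E   (O−E)²/E
0          39   35.815     0.2832
1          77    69.16     0.8887
2          59    66.69     0.8867
3          32   42.978     2.8041
4          22   20.748     0.0755
5+         18   11.609     3.5184
Sum = 8.457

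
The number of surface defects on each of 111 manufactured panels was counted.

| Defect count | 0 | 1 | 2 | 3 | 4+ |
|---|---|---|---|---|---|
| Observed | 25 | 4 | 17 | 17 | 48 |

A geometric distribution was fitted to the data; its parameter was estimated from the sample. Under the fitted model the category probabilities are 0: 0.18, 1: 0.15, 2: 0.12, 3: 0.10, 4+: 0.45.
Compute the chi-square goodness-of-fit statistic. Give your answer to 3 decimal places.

Expected counts E_i = n·p_i: 111×0.18 = 19.98, 111×0.15 = 16.65, 111×0.12 = 13.32, 111×0.10 = 11.1, 111×0.45 = 49.95.
0: (25 − 19.98)²/19.98 = 25.2004/19.98 = 1.2613
1: (4 − 16.65)²/16.65 = 160.0225/16.65 = 9.6110
2: (17 − 13.32)²/13.32 = 13.5424/13.32 = 1.0167
3: (17 − 11.1)²/11.1 = 34.81/11.1 = 3.1360
4+: (48 − 49.95)²/49.95 = 3.8025/49.95 = 0.0761
Sum = 15.101

15.101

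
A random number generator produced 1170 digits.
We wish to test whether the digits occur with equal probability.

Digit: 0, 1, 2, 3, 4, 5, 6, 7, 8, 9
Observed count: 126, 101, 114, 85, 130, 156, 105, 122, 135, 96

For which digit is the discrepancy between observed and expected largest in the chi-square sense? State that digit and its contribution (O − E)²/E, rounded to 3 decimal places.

Expected count for each of the 10 categories: 1170/10 = 117.
0: (126 − 117)²/117 = 81/117 = 0.6923
1: (101 − 117)²/117 = 256/117 = 2.1880
2: (114 − 117)²/117 = 9/117 = 0.0769
3: (85 − 117)²/117 = 1024/117 = 8.7521
4: (130 − 117)²/117 = 169/117 = 1.4444
5: (156 − 117)²/117 = 1521/117 = 13.0000
6: (105 − 117)²/117 = 144/117 = 1.2308
7: (122 − 117)²/117 = 25/117 = 0.2137
8: (135 − 117)²/117 = 324/117 = 2.7692
9: (96 − 117)²/117 = 441/117 = 3.7692
The largest term is for 5: 13.000.

5, 13.000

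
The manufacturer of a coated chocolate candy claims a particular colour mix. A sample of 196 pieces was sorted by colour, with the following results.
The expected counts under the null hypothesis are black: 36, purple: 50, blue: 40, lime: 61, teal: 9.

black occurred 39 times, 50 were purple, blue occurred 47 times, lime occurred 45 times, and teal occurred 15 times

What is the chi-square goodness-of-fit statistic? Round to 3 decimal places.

cat         O        E   (O−E)²/E
black      39       36     0.2500
purple     50       50     0.0000
blue       47       40     1.2250
lime       45       61     4.1967
teal       15        9     4.0000
Sum = 9.672

9.672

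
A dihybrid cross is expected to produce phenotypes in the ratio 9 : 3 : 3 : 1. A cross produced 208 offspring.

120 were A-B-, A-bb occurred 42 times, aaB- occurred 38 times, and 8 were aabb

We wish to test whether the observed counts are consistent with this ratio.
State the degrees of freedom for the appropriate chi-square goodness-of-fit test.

3

There are k = 4 categories and no parameters were estimated from the data, so df = 4 − 1 = 3.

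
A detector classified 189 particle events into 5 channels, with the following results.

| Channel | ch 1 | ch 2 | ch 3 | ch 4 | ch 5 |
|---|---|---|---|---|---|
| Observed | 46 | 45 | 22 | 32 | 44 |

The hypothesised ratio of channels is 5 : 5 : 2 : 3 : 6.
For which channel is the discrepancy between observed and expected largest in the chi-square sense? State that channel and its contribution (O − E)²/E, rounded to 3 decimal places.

ch 5, 1.852

Ratio total = 21. Expected counts: 189×5/21 = 45, 189×5/21 = 45, 189×2/21 = 18, 189×3/21 = 27, 189×6/21 = 54.
ch 1: (46 − 45)²/45 = 1/45 = 0.0222
ch 2: (45 − 45)²/45 = 0/45 = 0.0000
ch 3: (22 − 18)²/18 = 16/18 = 0.8889
ch 4: (32 − 27)²/27 = 25/27 = 0.9259
ch 5: (44 − 54)²/54 = 100/54 = 1.8519
The largest term is for ch 5: 1.852.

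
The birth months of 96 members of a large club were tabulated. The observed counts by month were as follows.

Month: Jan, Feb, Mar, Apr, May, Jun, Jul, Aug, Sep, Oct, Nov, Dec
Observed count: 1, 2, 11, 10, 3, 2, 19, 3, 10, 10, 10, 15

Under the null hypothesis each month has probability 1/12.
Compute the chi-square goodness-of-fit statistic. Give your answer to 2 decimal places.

45.75

Expected count for each of the 12 categories: 96/12 = 8.
χ² = (1−8)²/8 + (2−8)²/8 + (11−8)²/8 + (10−8)²/8 + (3−8)²/8 + (2−8)²/8 + (19−8)²/8 + (3−8)²/8 + (10−8)²/8 + (10−8)²/8 + (10−8)²/8 + (15−8)²/8
   = 6.125 + 4.500 + 1.125 + 0.500 + 3.125 + 4.500 + 15.125 + 3.125 + 0.500 + 0.500 + 0.500 + 6.125
Sum = 45.75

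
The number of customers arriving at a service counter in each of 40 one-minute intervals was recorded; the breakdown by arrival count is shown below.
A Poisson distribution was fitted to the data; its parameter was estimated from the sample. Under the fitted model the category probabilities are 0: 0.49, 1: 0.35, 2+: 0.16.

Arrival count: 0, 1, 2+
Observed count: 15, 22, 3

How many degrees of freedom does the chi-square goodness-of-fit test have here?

There are k = 3 categories and 1 parameter estimated from the data, so df = 3 − 1 − 1 = 1.

1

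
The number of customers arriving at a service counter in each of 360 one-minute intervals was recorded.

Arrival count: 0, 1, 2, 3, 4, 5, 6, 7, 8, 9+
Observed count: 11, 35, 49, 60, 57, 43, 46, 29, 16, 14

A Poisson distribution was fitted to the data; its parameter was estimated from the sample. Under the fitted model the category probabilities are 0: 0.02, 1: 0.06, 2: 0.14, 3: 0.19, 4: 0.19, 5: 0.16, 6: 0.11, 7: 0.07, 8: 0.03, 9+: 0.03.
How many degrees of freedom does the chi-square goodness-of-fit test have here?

There are k = 10 categories and 1 parameter estimated from the data, so df = 10 − 1 − 1 = 8.

8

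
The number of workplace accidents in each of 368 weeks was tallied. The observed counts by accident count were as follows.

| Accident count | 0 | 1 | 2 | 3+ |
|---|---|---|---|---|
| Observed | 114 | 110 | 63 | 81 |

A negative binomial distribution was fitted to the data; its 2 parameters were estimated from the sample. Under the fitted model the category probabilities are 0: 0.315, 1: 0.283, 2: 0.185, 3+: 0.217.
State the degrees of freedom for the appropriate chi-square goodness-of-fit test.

1

There are k = 4 categories and 2 parameters estimated from the data, so df = 4 − 1 − 2 = 1.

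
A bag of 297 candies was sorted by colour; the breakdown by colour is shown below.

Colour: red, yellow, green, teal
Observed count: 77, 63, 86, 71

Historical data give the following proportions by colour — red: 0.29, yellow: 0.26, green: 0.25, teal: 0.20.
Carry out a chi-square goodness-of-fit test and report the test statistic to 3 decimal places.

Expected counts E_i = n·p_i: 297×0.29 = 86.13, 297×0.26 = 77.22, 297×0.25 = 74.25, 297×0.20 = 59.4.
red: (77 − 86.13)²/86.13 = 83.3569/86.13 = 0.9678
yellow: (63 − 77.22)²/77.22 = 202.2084/77.22 = 2.6186
green: (86 − 74.25)²/74.25 = 138.0625/74.25 = 1.8594
teal: (71 − 59.4)²/59.4 = 134.56/59.4 = 2.2653
Sum = 7.711

7.711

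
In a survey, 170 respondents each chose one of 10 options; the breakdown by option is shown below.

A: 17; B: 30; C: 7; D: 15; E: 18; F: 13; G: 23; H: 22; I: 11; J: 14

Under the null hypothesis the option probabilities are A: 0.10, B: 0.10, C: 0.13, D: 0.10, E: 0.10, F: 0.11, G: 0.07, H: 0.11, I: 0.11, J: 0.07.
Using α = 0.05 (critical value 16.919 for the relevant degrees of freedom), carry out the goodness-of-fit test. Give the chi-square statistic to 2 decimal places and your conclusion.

Expected counts E_i = n·p_i: 170×0.10 = 17, 170×0.10 = 17, 170×0.13 = 22.1, 170×0.10 = 17, 170×0.10 = 17, 170×0.11 = 18.7, 170×0.07 = 11.9, 170×0.11 = 18.7, 170×0.11 = 18.7, 170×0.07 = 11.9.
A: (17 − 17)²/17 = 0/17 = 0.000
B: (30 − 17)²/17 = 169/17 = 9.941
C: (7 − 22.1)²/22.1 = 228.01/22.1 = 10.317
D: (15 − 17)²/17 = 4/17 = 0.235
E: (18 − 17)²/17 = 1/17 = 0.059
F: (13 − 18.7)²/18.7 = 32.49/18.7 = 1.737
G: (23 − 11.9)²/11.9 = 123.21/11.9 = 10.354
H: (22 − 18.7)²/18.7 = 10.89/18.7 = 0.582
I: (11 − 18.7)²/18.7 = 59.29/18.7 = 3.171
J: (14 − 11.9)²/11.9 = 4.41/11.9 = 0.371
Sum = 36.77
df = 9. Since 36.77 > 16.919, we reject H₀.

36.77; reject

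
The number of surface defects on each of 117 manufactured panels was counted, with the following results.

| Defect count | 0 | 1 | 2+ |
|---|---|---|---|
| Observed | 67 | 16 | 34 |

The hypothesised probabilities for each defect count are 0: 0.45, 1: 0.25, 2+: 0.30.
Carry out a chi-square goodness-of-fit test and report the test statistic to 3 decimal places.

Expected counts E_i = n·p_i: 117×0.45 = 52.65, 117×0.25 = 29.25, 117×0.30 = 35.1.
cat         O        E   (O−E)²/E
0          67    52.65     3.9112
1          16    29.25     6.0021
2+         34     35.1     0.0345
Sum = 9.948

9.948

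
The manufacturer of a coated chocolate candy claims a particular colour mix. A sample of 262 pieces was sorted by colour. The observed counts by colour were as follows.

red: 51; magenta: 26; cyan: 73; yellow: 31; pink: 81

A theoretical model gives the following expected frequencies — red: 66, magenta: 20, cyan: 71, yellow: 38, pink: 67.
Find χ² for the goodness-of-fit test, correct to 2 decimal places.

cat          O        E   (O−E)²/E
red         51       66      3.409
magenta     26       20      1.800
cyan        73       71      0.056
yellow      31       38      1.289
pink        81       67      2.925
Sum = 9.48

9.48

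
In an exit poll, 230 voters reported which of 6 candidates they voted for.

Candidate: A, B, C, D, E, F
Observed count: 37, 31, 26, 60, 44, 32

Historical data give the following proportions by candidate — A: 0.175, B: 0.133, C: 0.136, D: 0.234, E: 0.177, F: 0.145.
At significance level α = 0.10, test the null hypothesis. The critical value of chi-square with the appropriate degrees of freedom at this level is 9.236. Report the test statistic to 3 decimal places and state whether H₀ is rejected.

Expected counts E_i = n·p_i: 230×0.175 = 40.25, 230×0.133 = 30.59, 230×0.136 = 31.28, 230×0.234 = 53.82, 230×0.177 = 40.71, 230×0.145 = 33.35.
cat         O        E   (O−E)²/E
A          37    40.25     0.2624
B          31    30.59     0.0055
C          26    31.28     0.8913
D          60    53.82     0.7096
E          44    40.71     0.2659
F          32    33.35     0.0546
Sum = 2.189
df = 5. Since 2.189 < 9.236, we do not reject H₀.

2.189; do not reject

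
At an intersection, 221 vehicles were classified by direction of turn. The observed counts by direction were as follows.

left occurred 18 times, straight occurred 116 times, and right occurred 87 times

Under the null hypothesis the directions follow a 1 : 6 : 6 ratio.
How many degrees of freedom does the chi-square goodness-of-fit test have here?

2

There are k = 3 categories and no parameters were estimated from the data, so df = 3 − 1 = 2.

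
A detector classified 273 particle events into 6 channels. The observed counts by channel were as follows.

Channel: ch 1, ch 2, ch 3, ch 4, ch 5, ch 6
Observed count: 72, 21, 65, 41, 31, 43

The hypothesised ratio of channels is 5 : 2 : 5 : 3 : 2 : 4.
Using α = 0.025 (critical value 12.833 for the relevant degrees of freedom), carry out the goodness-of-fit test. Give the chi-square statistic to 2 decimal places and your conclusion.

Ratio total = 21. Expected counts: 273×5/21 = 65, 273×2/21 = 26, 273×5/21 = 65, 273×3/21 = 39, 273×2/21 = 26, 273×4/21 = 52.
cat         O        E   (O−E)²/E
ch 1       72       65      0.754
ch 2       21       26      0.962
ch 3       65       65      0.000
ch 4       41       39      0.103
ch 5       31       26      0.962
ch 6       43       52      1.558
Sum = 4.34
df = 5. Since 4.34 < 12.833, we do not reject H₀.

4.34; do not reject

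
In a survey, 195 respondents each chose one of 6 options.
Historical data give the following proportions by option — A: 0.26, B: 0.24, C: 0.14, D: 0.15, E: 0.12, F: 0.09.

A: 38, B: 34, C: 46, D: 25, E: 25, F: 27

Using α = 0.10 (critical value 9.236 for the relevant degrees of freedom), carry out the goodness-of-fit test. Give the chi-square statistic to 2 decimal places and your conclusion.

Expected counts E_i = n·p_i: 195×0.26 = 50.7, 195×0.24 = 46.8, 195×0.14 = 27.3, 195×0.15 = 29.25, 195×0.12 = 23.4, 195×0.09 = 17.55.
χ² = (38−50.7)²/50.7 + (34−46.8)²/46.8 + (46−27.3)²/27.3 + (25−29.25)²/29.25 + (25−23.4)²/23.4 + (27−17.55)²/17.55
   = 3.181 + 3.501 + 12.809 + 0.618 + 0.109 + 5.088
Sum = 25.31
df = 5. Since 25.31 > 9.236, we reject H₀.

25.31; reject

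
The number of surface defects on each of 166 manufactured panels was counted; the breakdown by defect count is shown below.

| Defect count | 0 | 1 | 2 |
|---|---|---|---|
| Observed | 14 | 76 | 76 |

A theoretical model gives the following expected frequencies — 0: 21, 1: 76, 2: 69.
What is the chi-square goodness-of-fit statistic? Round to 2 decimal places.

cat         O        E   (O−E)²/E
0          14       21      2.333
1          76       76      0.000
2          76       69      0.710
Sum = 3.04

3.04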